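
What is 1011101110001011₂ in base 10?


Positional values:
Bit 0: 1 × 2^0 = 1
Bit 1: 1 × 2^1 = 2
Bit 3: 1 × 2^3 = 8
Bit 7: 1 × 2^7 = 128
Bit 8: 1 × 2^8 = 256
Bit 9: 1 × 2^9 = 512
Bit 11: 1 × 2^11 = 2048
Bit 12: 1 × 2^12 = 4096
Bit 13: 1 × 2^13 = 8192
Bit 15: 1 × 2^15 = 32768
Sum = 1 + 2 + 8 + 128 + 256 + 512 + 2048 + 4096 + 8192 + 32768
= 48011


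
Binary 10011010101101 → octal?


Group into 3-bit groups: 010011010101101
  010 = 2
  011 = 3
  010 = 2
  101 = 5
  101 = 5
= 0o23255


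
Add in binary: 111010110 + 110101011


Align and add column by column (LSB to MSB, carry propagating):
  0111010110
+ 0110101011
  ----------
  col 0: 0 + 1 + 0 (carry in) = 1 → bit 1, carry out 0
  col 1: 1 + 1 + 0 (carry in) = 2 → bit 0, carry out 1
  col 2: 1 + 0 + 1 (carry in) = 2 → bit 0, carry out 1
  col 3: 0 + 1 + 1 (carry in) = 2 → bit 0, carry out 1
  col 4: 1 + 0 + 1 (carry in) = 2 → bit 0, carry out 1
  col 5: 0 + 1 + 1 (carry in) = 2 → bit 0, carry out 1
  col 6: 1 + 0 + 1 (carry in) = 2 → bit 0, carry out 1
  col 7: 1 + 1 + 1 (carry in) = 3 → bit 1, carry out 1
  col 8: 1 + 1 + 1 (carry in) = 3 → bit 1, carry out 1
  col 9: 0 + 0 + 1 (carry in) = 1 → bit 1, carry out 0
Reading bits MSB→LSB: 1110000001
Strip leading zeros: 1110000001
= 1110000001


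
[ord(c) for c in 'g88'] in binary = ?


String: 'g88'  (3 characters)
Per-character ASCII lookup:
  'g': lowercase starts at 97: 'g' = 97 + 6 = 103 → 1100111
  '8': digits start at 48: '8' = 48 + 8 = 56 → 111000
  '8': digits start at 48: '8' = 48 + 8 = 56 → 111000
= 1100111 111000 111000


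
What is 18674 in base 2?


Divide by 2 repeatedly:
18674 ÷ 2 = 9337 remainder 0
9337 ÷ 2 = 4668 remainder 1
4668 ÷ 2 = 2334 remainder 0
2334 ÷ 2 = 1167 remainder 0
1167 ÷ 2 = 583 remainder 1
583 ÷ 2 = 291 remainder 1
291 ÷ 2 = 145 remainder 1
145 ÷ 2 = 72 remainder 1
72 ÷ 2 = 36 remainder 0
36 ÷ 2 = 18 remainder 0
18 ÷ 2 = 9 remainder 0
9 ÷ 2 = 4 remainder 1
4 ÷ 2 = 2 remainder 0
2 ÷ 2 = 1 remainder 0
1 ÷ 2 = 0 remainder 1
Reading remainders bottom-up:
= 100100011110010


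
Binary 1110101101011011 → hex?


Group into 4-bit nibbles: 1110101101011011
  1110 = E
  1011 = B
  0101 = 5
  1011 = B
= 0xEB5B


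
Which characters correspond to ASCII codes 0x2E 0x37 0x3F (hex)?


Codes (hex): 0x2E 0x37 0x3F
Per-code ASCII lookup:
  0x2E = 46  (special character) → '.'
  0x37 = 55  (range 48-57: digits, 55 - 48 = 7) → '7'
  0x3F = 63  (special character) → '?'
= '.7?'


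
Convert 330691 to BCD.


Each digit → 4-bit binary:
  3 → 0011
  3 → 0011
  0 → 0000
  6 → 0110
  9 → 1001
  1 → 0001
= 0011 0011 0000 0110 1001 0001


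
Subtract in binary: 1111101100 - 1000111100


Align and subtract column by column (LSB to MSB, borrowing when needed):
  1111101100
- 1000111100
  ----------
  col 0: (0 - 0 borrow-in) - 0 → 0 - 0 = 0, borrow out 0
  col 1: (0 - 0 borrow-in) - 0 → 0 - 0 = 0, borrow out 0
  col 2: (1 - 0 borrow-in) - 1 → 1 - 1 = 0, borrow out 0
  col 3: (1 - 0 borrow-in) - 1 → 1 - 1 = 0, borrow out 0
  col 4: (0 - 0 borrow-in) - 1 → borrow from next column: (0+2) - 1 = 1, borrow out 1
  col 5: (1 - 1 borrow-in) - 1 → borrow from next column: (0+2) - 1 = 1, borrow out 1
  col 6: (1 - 1 borrow-in) - 0 → 0 - 0 = 0, borrow out 0
  col 7: (1 - 0 borrow-in) - 0 → 1 - 0 = 1, borrow out 0
  col 8: (1 - 0 borrow-in) - 0 → 1 - 0 = 1, borrow out 0
  col 9: (1 - 0 borrow-in) - 1 → 1 - 1 = 0, borrow out 0
Reading bits MSB→LSB: 0110110000
Strip leading zeros: 110110000
= 110110000


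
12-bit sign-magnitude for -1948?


Sign bit: 1 (negative)
Magnitude: 1948 = 11110011100
= 111110011100


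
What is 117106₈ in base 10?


Positional values:
Position 0: 6 × 8^0 = 6
Position 1: 0 × 8^1 = 0
Position 2: 1 × 8^2 = 64
Position 3: 7 × 8^3 = 3584
Position 4: 1 × 8^4 = 4096
Position 5: 1 × 8^5 = 32768
Sum = 6 + 0 + 64 + 3584 + 4096 + 32768
= 40518


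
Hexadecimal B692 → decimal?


Positional values:
Position 0: 2 × 16^0 = 2 × 1 = 2
Position 1: 9 × 16^1 = 9 × 16 = 144
Position 2: 6 × 16^2 = 6 × 256 = 1536
Position 3: B × 16^3 = 11 × 4096 = 45056
Sum = 2 + 144 + 1536 + 45056
= 46738


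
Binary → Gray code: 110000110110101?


Binary: 110000110110101
Gray code: G = B XOR (B >> 1)
B >> 1 = 011000011011010
110000110110101 XOR 011000011011010:
  1 XOR 0 = 1
  1 XOR 1 = 0
  0 XOR 1 = 1
  0 XOR 0 = 0
  0 XOR 0 = 0
  0 XOR 0 = 0
  1 XOR 0 = 1
  1 XOR 1 = 0
  0 XOR 1 = 1
  1 XOR 0 = 1
  1 XOR 1 = 0
  0 XOR 1 = 1
  1 XOR 0 = 1
  0 XOR 1 = 1
  1 XOR 0 = 1
= 101000101101111


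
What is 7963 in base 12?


Divide by 12 repeatedly:
7963 ÷ 12 = 663 remainder 7
663 ÷ 12 = 55 remainder 3
55 ÷ 12 = 4 remainder 7
4 ÷ 12 = 0 remainder 4
Reading remainders bottom-up:
= 4737


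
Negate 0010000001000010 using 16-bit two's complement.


Original: 0010000001000010
Step 1 - Invert all bits: 1101111110111101
Step 2 - Add 1: 1101111110111101 + 1
= 1101111110111110 (represents -8258)


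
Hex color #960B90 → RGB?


Hex: #960B90
R = 96₁₆ = 150
G = 0B₁₆ = 11
B = 90₁₆ = 144
= RGB(150, 11, 144)


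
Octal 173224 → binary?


Each octal digit → 3 binary bits:
  1 = 001
  7 = 111
  3 = 011
  2 = 010
  2 = 010
  4 = 100
Concatenate: 001 111 011 010 010 100
= 001111011010010100


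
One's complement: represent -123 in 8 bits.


Original: 01111011
Invert all bits:
  bit 0: 0 → 1
  bit 1: 1 → 0
  bit 2: 1 → 0
  bit 3: 1 → 0
  bit 4: 1 → 0
  bit 5: 0 → 1
  bit 6: 1 → 0
  bit 7: 1 → 0
= 10000100


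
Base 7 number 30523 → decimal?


Positional values (base 7):
  3 × 7^0 = 3 × 1 = 3
  2 × 7^1 = 2 × 7 = 14
  5 × 7^2 = 5 × 49 = 245
  0 × 7^3 = 0 × 343 = 0
  3 × 7^4 = 3 × 2401 = 7203
Sum = 3 + 14 + 245 + 0 + 7203
= 7465


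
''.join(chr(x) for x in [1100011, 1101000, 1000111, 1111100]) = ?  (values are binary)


Codes (binary): 1100011 1101000 1000111 1111100
Per-code ASCII lookup:
  1100011 = 99  (range 97-122: lowercase, 99 - 97 = 2) → 'c'
  1101000 = 104  (range 97-122: lowercase, 104 - 97 = 7) → 'h'
  1000111 = 71  (range 65-90: uppercase, 71 - 65 = 6) → 'G'
  1111100 = 124  (special character) → '|'
= 'chG|'


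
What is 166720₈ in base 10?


Positional values:
Position 0: 0 × 8^0 = 0
Position 1: 2 × 8^1 = 16
Position 2: 7 × 8^2 = 448
Position 3: 6 × 8^3 = 3072
Position 4: 6 × 8^4 = 24576
Position 5: 1 × 8^5 = 32768
Sum = 0 + 16 + 448 + 3072 + 24576 + 32768
= 60880


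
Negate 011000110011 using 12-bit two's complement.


Original: 011000110011
Step 1 - Invert all bits: 100111001100
Step 2 - Add 1: 100111001100 + 1
= 100111001101 (represents -1587)


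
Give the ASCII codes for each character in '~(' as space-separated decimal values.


String: '~('  (2 characters)
Per-character ASCII lookup:
  '~': special character: '~' = 126
  '(': special character: '(' = 40
= 126 40


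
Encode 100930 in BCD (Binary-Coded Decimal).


Each digit → 4-bit binary:
  1 → 0001
  0 → 0000
  0 → 0000
  9 → 1001
  3 → 0011
  0 → 0000
= 0001 0000 0000 1001 0011 0000


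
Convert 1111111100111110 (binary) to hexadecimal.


Group into 4-bit nibbles: 1111111100111110
  1111 = F
  1111 = F
  0011 = 3
  1110 = E
= 0xFF3E


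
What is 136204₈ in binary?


Each octal digit → 3 binary bits:
  1 = 001
  3 = 011
  6 = 110
  2 = 010
  0 = 000
  4 = 100
Concatenate: 001 011 110 010 000 100
= 001011110010000100


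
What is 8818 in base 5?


Divide by 5 repeatedly:
8818 ÷ 5 = 1763 remainder 3
1763 ÷ 5 = 352 remainder 3
352 ÷ 5 = 70 remainder 2
70 ÷ 5 = 14 remainder 0
14 ÷ 5 = 2 remainder 4
2 ÷ 5 = 0 remainder 2
Reading remainders bottom-up:
= 240233


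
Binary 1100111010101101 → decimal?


Positional values:
Bit 0: 1 × 2^0 = 1
Bit 2: 1 × 2^2 = 4
Bit 3: 1 × 2^3 = 8
Bit 5: 1 × 2^5 = 32
Bit 7: 1 × 2^7 = 128
Bit 9: 1 × 2^9 = 512
Bit 10: 1 × 2^10 = 1024
Bit 11: 1 × 2^11 = 2048
Bit 14: 1 × 2^14 = 16384
Bit 15: 1 × 2^15 = 32768
Sum = 1 + 4 + 8 + 32 + 128 + 512 + 1024 + 2048 + 16384 + 32768
= 52909


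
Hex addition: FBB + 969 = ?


Align and add column by column (LSB to MSB, each column mod 16 with carry):
  0FBB
+ 0969
  ----
  col 0: B(11) + 9(9) + 0 (carry in) = 20 → 4(4), carry out 1
  col 1: B(11) + 6(6) + 1 (carry in) = 18 → 2(2), carry out 1
  col 2: F(15) + 9(9) + 1 (carry in) = 25 → 9(9), carry out 1
  col 3: 0(0) + 0(0) + 1 (carry in) = 1 → 1(1), carry out 0
Reading digits MSB→LSB: 1924
Strip leading zeros: 1924
= 0x1924


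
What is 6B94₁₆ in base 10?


Positional values:
Position 0: 4 × 16^0 = 4 × 1 = 4
Position 1: 9 × 16^1 = 9 × 16 = 144
Position 2: B × 16^2 = 11 × 256 = 2816
Position 3: 6 × 16^3 = 6 × 4096 = 24576
Sum = 4 + 144 + 2816 + 24576
= 27540


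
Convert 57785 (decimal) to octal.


Divide by 8 repeatedly:
57785 ÷ 8 = 7223 remainder 1
7223 ÷ 8 = 902 remainder 7
902 ÷ 8 = 112 remainder 6
112 ÷ 8 = 14 remainder 0
14 ÷ 8 = 1 remainder 6
1 ÷ 8 = 0 remainder 1
Reading remainders bottom-up:
= 0o160671


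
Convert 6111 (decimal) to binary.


Divide by 2 repeatedly:
6111 ÷ 2 = 3055 remainder 1
3055 ÷ 2 = 1527 remainder 1
1527 ÷ 2 = 763 remainder 1
763 ÷ 2 = 381 remainder 1
381 ÷ 2 = 190 remainder 1
190 ÷ 2 = 95 remainder 0
95 ÷ 2 = 47 remainder 1
47 ÷ 2 = 23 remainder 1
23 ÷ 2 = 11 remainder 1
11 ÷ 2 = 5 remainder 1
5 ÷ 2 = 2 remainder 1
2 ÷ 2 = 1 remainder 0
1 ÷ 2 = 0 remainder 1
Reading remainders bottom-up:
= 1011111011111


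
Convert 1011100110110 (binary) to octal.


Group into 3-bit groups: 001011100110110
  001 = 1
  011 = 3
  100 = 4
  110 = 6
  110 = 6
= 0o13466


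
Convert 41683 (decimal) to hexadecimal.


Divide by 16 repeatedly:
41683 ÷ 16 = 2605 remainder 3 (3)
2605 ÷ 16 = 162 remainder 13 (D)
162 ÷ 16 = 10 remainder 2 (2)
10 ÷ 16 = 0 remainder 10 (A)
Reading remainders bottom-up:
= 0xA2D3


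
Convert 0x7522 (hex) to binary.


Each hex digit → 4 binary bits:
  7 = 0111
  5 = 0101
  2 = 0010
  2 = 0010
Concatenate: 0111 0101 0010 0010
= 0111010100100010


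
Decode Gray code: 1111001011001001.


Gray code: 1111001011001001
MSB stays the same: 1
Each subsequent bit = prev_binary XOR current_gray:
  B[1] = 1 XOR 1 = 0
  B[2] = 0 XOR 1 = 1
  B[3] = 1 XOR 1 = 0
  B[4] = 0 XOR 0 = 0
  B[5] = 0 XOR 0 = 0
  B[6] = 0 XOR 1 = 1
  B[7] = 1 XOR 0 = 1
  B[8] = 1 XOR 1 = 0
  B[9] = 0 XOR 1 = 1
  B[10] = 1 XOR 0 = 1
  B[11] = 1 XOR 0 = 1
  B[12] = 1 XOR 1 = 0
  B[13] = 0 XOR 0 = 0
  B[14] = 0 XOR 0 = 0
  B[15] = 0 XOR 1 = 1
= 1010001101110001 (41841 decimal)


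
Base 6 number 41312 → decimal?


Positional values (base 6):
  2 × 6^0 = 2 × 1 = 2
  1 × 6^1 = 1 × 6 = 6
  3 × 6^2 = 3 × 36 = 108
  1 × 6^3 = 1 × 216 = 216
  4 × 6^4 = 4 × 1296 = 5184
Sum = 2 + 6 + 108 + 216 + 5184
= 5516


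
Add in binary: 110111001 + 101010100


Align and add column by column (LSB to MSB, carry propagating):
  0110111001
+ 0101010100
  ----------
  col 0: 1 + 0 + 0 (carry in) = 1 → bit 1, carry out 0
  col 1: 0 + 0 + 0 (carry in) = 0 → bit 0, carry out 0
  col 2: 0 + 1 + 0 (carry in) = 1 → bit 1, carry out 0
  col 3: 1 + 0 + 0 (carry in) = 1 → bit 1, carry out 0
  col 4: 1 + 1 + 0 (carry in) = 2 → bit 0, carry out 1
  col 5: 1 + 0 + 1 (carry in) = 2 → bit 0, carry out 1
  col 6: 0 + 1 + 1 (carry in) = 2 → bit 0, carry out 1
  col 7: 1 + 0 + 1 (carry in) = 2 → bit 0, carry out 1
  col 8: 1 + 1 + 1 (carry in) = 3 → bit 1, carry out 1
  col 9: 0 + 0 + 1 (carry in) = 1 → bit 1, carry out 0
Reading bits MSB→LSB: 1100001101
Strip leading zeros: 1100001101
= 1100001101


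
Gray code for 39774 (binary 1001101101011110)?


Binary: 1001101101011110
Gray code: G = B XOR (B >> 1)
B >> 1 = 0100110110101111
1001101101011110 XOR 0100110110101111:
  1 XOR 0 = 1
  0 XOR 1 = 1
  0 XOR 0 = 0
  1 XOR 0 = 1
  1 XOR 1 = 0
  0 XOR 1 = 1
  1 XOR 0 = 1
  1 XOR 1 = 0
  0 XOR 1 = 1
  1 XOR 0 = 1
  0 XOR 1 = 1
  1 XOR 0 = 1
  1 XOR 1 = 0
  1 XOR 1 = 0
  1 XOR 1 = 0
  0 XOR 1 = 1
= 1101011011110001


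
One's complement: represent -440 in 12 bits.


Original: 000110111000
Invert all bits:
  bit 0: 0 → 1
  bit 1: 0 → 1
  bit 2: 0 → 1
  bit 3: 1 → 0
  bit 4: 1 → 0
  bit 5: 0 → 1
  bit 6: 1 → 0
  bit 7: 1 → 0
  bit 8: 1 → 0
  bit 9: 0 → 1
  bit 10: 0 → 1
  bit 11: 0 → 1
= 111001000111


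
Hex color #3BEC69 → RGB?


Hex: #3BEC69
R = 3B₁₆ = 59
G = EC₁₆ = 236
B = 69₁₆ = 105
= RGB(59, 236, 105)


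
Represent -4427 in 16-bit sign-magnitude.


Sign bit: 1 (negative)
Magnitude: 4427 = 001000101001011
= 1001000101001011


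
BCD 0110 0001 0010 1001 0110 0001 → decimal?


Each 4-bit group → digit:
  0110 → 6
  0001 → 1
  0010 → 2
  1001 → 9
  0110 → 6
  0001 → 1
= 612961


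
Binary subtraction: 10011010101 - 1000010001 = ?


Align and subtract column by column (LSB to MSB, borrowing when needed):
  10011010101
- 01000010001
  -----------
  col 0: (1 - 0 borrow-in) - 1 → 1 - 1 = 0, borrow out 0
  col 1: (0 - 0 borrow-in) - 0 → 0 - 0 = 0, borrow out 0
  col 2: (1 - 0 borrow-in) - 0 → 1 - 0 = 1, borrow out 0
  col 3: (0 - 0 borrow-in) - 0 → 0 - 0 = 0, borrow out 0
  col 4: (1 - 0 borrow-in) - 1 → 1 - 1 = 0, borrow out 0
  col 5: (0 - 0 borrow-in) - 0 → 0 - 0 = 0, borrow out 0
  col 6: (1 - 0 borrow-in) - 0 → 1 - 0 = 1, borrow out 0
  col 7: (1 - 0 borrow-in) - 0 → 1 - 0 = 1, borrow out 0
  col 8: (0 - 0 borrow-in) - 0 → 0 - 0 = 0, borrow out 0
  col 9: (0 - 0 borrow-in) - 1 → borrow from next column: (0+2) - 1 = 1, borrow out 1
  col 10: (1 - 1 borrow-in) - 0 → 0 - 0 = 0, borrow out 0
Reading bits MSB→LSB: 01011000100
Strip leading zeros: 1011000100
= 1011000100


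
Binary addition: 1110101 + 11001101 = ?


Align and add column by column (LSB to MSB, carry propagating):
  001110101
+ 011001101
  ---------
  col 0: 1 + 1 + 0 (carry in) = 2 → bit 0, carry out 1
  col 1: 0 + 0 + 1 (carry in) = 1 → bit 1, carry out 0
  col 2: 1 + 1 + 0 (carry in) = 2 → bit 0, carry out 1
  col 3: 0 + 1 + 1 (carry in) = 2 → bit 0, carry out 1
  col 4: 1 + 0 + 1 (carry in) = 2 → bit 0, carry out 1
  col 5: 1 + 0 + 1 (carry in) = 2 → bit 0, carry out 1
  col 6: 1 + 1 + 1 (carry in) = 3 → bit 1, carry out 1
  col 7: 0 + 1 + 1 (carry in) = 2 → bit 0, carry out 1
  col 8: 0 + 0 + 1 (carry in) = 1 → bit 1, carry out 0
Reading bits MSB→LSB: 101000010
Strip leading zeros: 101000010
= 101000010


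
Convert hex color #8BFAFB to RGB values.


Hex: #8BFAFB
R = 8B₁₆ = 139
G = FA₁₆ = 250
B = FB₁₆ = 251
= RGB(139, 250, 251)


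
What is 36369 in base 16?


Divide by 16 repeatedly:
36369 ÷ 16 = 2273 remainder 1 (1)
2273 ÷ 16 = 142 remainder 1 (1)
142 ÷ 16 = 8 remainder 14 (E)
8 ÷ 16 = 0 remainder 8 (8)
Reading remainders bottom-up:
= 0x8E11


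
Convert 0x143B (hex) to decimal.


Positional values:
Position 0: B × 16^0 = 11 × 1 = 11
Position 1: 3 × 16^1 = 3 × 16 = 48
Position 2: 4 × 16^2 = 4 × 256 = 1024
Position 3: 1 × 16^3 = 1 × 4096 = 4096
Sum = 11 + 48 + 1024 + 4096
= 5179


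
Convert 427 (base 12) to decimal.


Positional values (base 12):
  7 × 12^0 = 7 × 1 = 7
  2 × 12^1 = 2 × 12 = 24
  4 × 12^2 = 4 × 144 = 576
Sum = 7 + 24 + 576
= 607


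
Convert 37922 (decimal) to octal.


Divide by 8 repeatedly:
37922 ÷ 8 = 4740 remainder 2
4740 ÷ 8 = 592 remainder 4
592 ÷ 8 = 74 remainder 0
74 ÷ 8 = 9 remainder 2
9 ÷ 8 = 1 remainder 1
1 ÷ 8 = 0 remainder 1
Reading remainders bottom-up:
= 0o112042


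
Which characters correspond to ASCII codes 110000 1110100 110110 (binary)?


Codes (binary): 110000 1110100 110110
Per-code ASCII lookup:
  110000 = 48  (range 48-57: digits, 48 - 48 = 0) → '0'
  1110100 = 116  (range 97-122: lowercase, 116 - 97 = 19) → 't'
  110110 = 54  (range 48-57: digits, 54 - 48 = 6) → '6'
= '0t6'


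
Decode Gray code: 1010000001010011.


Gray code: 1010000001010011
MSB stays the same: 1
Each subsequent bit = prev_binary XOR current_gray:
  B[1] = 1 XOR 0 = 1
  B[2] = 1 XOR 1 = 0
  B[3] = 0 XOR 0 = 0
  B[4] = 0 XOR 0 = 0
  B[5] = 0 XOR 0 = 0
  B[6] = 0 XOR 0 = 0
  B[7] = 0 XOR 0 = 0
  B[8] = 0 XOR 0 = 0
  B[9] = 0 XOR 1 = 1
  B[10] = 1 XOR 0 = 1
  B[11] = 1 XOR 1 = 0
  B[12] = 0 XOR 0 = 0
  B[13] = 0 XOR 0 = 0
  B[14] = 0 XOR 1 = 1
  B[15] = 1 XOR 1 = 0
= 1100000001100010 (49250 decimal)


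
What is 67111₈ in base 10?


Positional values:
Position 0: 1 × 8^0 = 1
Position 1: 1 × 8^1 = 8
Position 2: 1 × 8^2 = 64
Position 3: 7 × 8^3 = 3584
Position 4: 6 × 8^4 = 24576
Sum = 1 + 8 + 64 + 3584 + 24576
= 28233


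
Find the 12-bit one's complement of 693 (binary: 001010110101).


Original: 001010110101
Invert all bits:
  bit 0: 0 → 1
  bit 1: 0 → 1
  bit 2: 1 → 0
  bit 3: 0 → 1
  bit 4: 1 → 0
  bit 5: 0 → 1
  bit 6: 1 → 0
  bit 7: 1 → 0
  bit 8: 0 → 1
  bit 9: 1 → 0
  bit 10: 0 → 1
  bit 11: 1 → 0
= 110101001010


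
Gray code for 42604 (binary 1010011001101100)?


Binary: 1010011001101100
Gray code: G = B XOR (B >> 1)
B >> 1 = 0101001100110110
1010011001101100 XOR 0101001100110110:
  1 XOR 0 = 1
  0 XOR 1 = 1
  1 XOR 0 = 1
  0 XOR 1 = 1
  0 XOR 0 = 0
  1 XOR 0 = 1
  1 XOR 1 = 0
  0 XOR 1 = 1
  0 XOR 0 = 0
  1 XOR 0 = 1
  1 XOR 1 = 0
  0 XOR 1 = 1
  1 XOR 0 = 1
  1 XOR 1 = 0
  0 XOR 1 = 1
  0 XOR 0 = 0
= 1111010101011010


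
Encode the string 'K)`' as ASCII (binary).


String: 'K)`'  (3 characters)
Per-character ASCII lookup:
  'K': uppercase starts at 65: 'K' = 65 + 10 = 75 → 1001011
  ')': special character: ')' = 41 → 101001
  '`': special character: '`' = 96 → 1100000
= 1001011 101001 1100000


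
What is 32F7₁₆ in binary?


Each hex digit → 4 binary bits:
  3 = 0011
  2 = 0010
  F = 1111
  7 = 0111
Concatenate: 0011 0010 1111 0111
= 0011001011110111


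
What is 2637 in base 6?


Divide by 6 repeatedly:
2637 ÷ 6 = 439 remainder 3
439 ÷ 6 = 73 remainder 1
73 ÷ 6 = 12 remainder 1
12 ÷ 6 = 2 remainder 0
2 ÷ 6 = 0 remainder 2
Reading remainders bottom-up:
= 20113


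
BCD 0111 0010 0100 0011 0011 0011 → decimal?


Each 4-bit group → digit:
  0111 → 7
  0010 → 2
  0100 → 4
  0011 → 3
  0011 → 3
  0011 → 3
= 724333


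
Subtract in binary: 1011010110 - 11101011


Align and subtract column by column (LSB to MSB, borrowing when needed):
  1011010110
- 0011101011
  ----------
  col 0: (0 - 0 borrow-in) - 1 → borrow from next column: (0+2) - 1 = 1, borrow out 1
  col 1: (1 - 1 borrow-in) - 1 → borrow from next column: (0+2) - 1 = 1, borrow out 1
  col 2: (1 - 1 borrow-in) - 0 → 0 - 0 = 0, borrow out 0
  col 3: (0 - 0 borrow-in) - 1 → borrow from next column: (0+2) - 1 = 1, borrow out 1
  col 4: (1 - 1 borrow-in) - 0 → 0 - 0 = 0, borrow out 0
  col 5: (0 - 0 borrow-in) - 1 → borrow from next column: (0+2) - 1 = 1, borrow out 1
  col 6: (1 - 1 borrow-in) - 1 → borrow from next column: (0+2) - 1 = 1, borrow out 1
  col 7: (1 - 1 borrow-in) - 1 → borrow from next column: (0+2) - 1 = 1, borrow out 1
  col 8: (0 - 1 borrow-in) - 0 → borrow from next column: (-1+2) - 0 = 1, borrow out 1
  col 9: (1 - 1 borrow-in) - 0 → 0 - 0 = 0, borrow out 0
Reading bits MSB→LSB: 0111101011
Strip leading zeros: 111101011
= 111101011


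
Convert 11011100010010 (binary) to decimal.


Positional values:
Bit 1: 1 × 2^1 = 2
Bit 4: 1 × 2^4 = 16
Bit 8: 1 × 2^8 = 256
Bit 9: 1 × 2^9 = 512
Bit 10: 1 × 2^10 = 1024
Bit 12: 1 × 2^12 = 4096
Bit 13: 1 × 2^13 = 8192
Sum = 2 + 16 + 256 + 512 + 1024 + 4096 + 8192
= 14098


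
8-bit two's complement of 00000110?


Original: 00000110
Step 1 - Invert all bits: 11111001
Step 2 - Add 1: 11111001 + 1
= 11111010 (represents -6)


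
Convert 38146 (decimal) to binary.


Divide by 2 repeatedly:
38146 ÷ 2 = 19073 remainder 0
19073 ÷ 2 = 9536 remainder 1
9536 ÷ 2 = 4768 remainder 0
4768 ÷ 2 = 2384 remainder 0
2384 ÷ 2 = 1192 remainder 0
1192 ÷ 2 = 596 remainder 0
596 ÷ 2 = 298 remainder 0
298 ÷ 2 = 149 remainder 0
149 ÷ 2 = 74 remainder 1
74 ÷ 2 = 37 remainder 0
37 ÷ 2 = 18 remainder 1
18 ÷ 2 = 9 remainder 0
9 ÷ 2 = 4 remainder 1
4 ÷ 2 = 2 remainder 0
2 ÷ 2 = 1 remainder 0
1 ÷ 2 = 0 remainder 1
Reading remainders bottom-up:
= 1001010100000010


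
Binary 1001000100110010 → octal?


Group into 3-bit groups: 001001000100110010
  001 = 1
  001 = 1
  000 = 0
  100 = 4
  110 = 6
  010 = 2
= 0o110462


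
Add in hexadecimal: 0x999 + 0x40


Align and add column by column (LSB to MSB, each column mod 16 with carry):
  0999
+ 0040
  ----
  col 0: 9(9) + 0(0) + 0 (carry in) = 9 → 9(9), carry out 0
  col 1: 9(9) + 4(4) + 0 (carry in) = 13 → D(13), carry out 0
  col 2: 9(9) + 0(0) + 0 (carry in) = 9 → 9(9), carry out 0
  col 3: 0(0) + 0(0) + 0 (carry in) = 0 → 0(0), carry out 0
Reading digits MSB→LSB: 09D9
Strip leading zeros: 9D9
= 0x9D9


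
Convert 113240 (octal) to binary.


Each octal digit → 3 binary bits:
  1 = 001
  1 = 001
  3 = 011
  2 = 010
  4 = 100
  0 = 000
Concatenate: 001 001 011 010 100 000
= 001001011010100000


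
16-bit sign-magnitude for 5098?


Sign bit: 0 (positive)
Magnitude: 5098 = 001001111101010
= 0001001111101010


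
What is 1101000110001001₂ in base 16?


Group into 4-bit nibbles: 1101000110001001
  1101 = D
  0001 = 1
  1000 = 8
  1001 = 9
= 0xD189


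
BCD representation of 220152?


Each digit → 4-bit binary:
  2 → 0010
  2 → 0010
  0 → 0000
  1 → 0001
  5 → 0101
  2 → 0010
= 0010 0010 0000 0001 0101 0010


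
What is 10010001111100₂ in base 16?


Group into 4-bit nibbles: 0010010001111100
  0010 = 2
  0100 = 4
  0111 = 7
  1100 = C
= 0x247C


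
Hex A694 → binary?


Each hex digit → 4 binary bits:
  A = 1010
  6 = 0110
  9 = 1001
  4 = 0100
Concatenate: 1010 0110 1001 0100
= 1010011010010100


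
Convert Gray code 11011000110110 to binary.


Gray code: 11011000110110
MSB stays the same: 1
Each subsequent bit = prev_binary XOR current_gray:
  B[1] = 1 XOR 1 = 0
  B[2] = 0 XOR 0 = 0
  B[3] = 0 XOR 1 = 1
  B[4] = 1 XOR 1 = 0
  B[5] = 0 XOR 0 = 0
  B[6] = 0 XOR 0 = 0
  B[7] = 0 XOR 0 = 0
  B[8] = 0 XOR 1 = 1
  B[9] = 1 XOR 1 = 0
  B[10] = 0 XOR 0 = 0
  B[11] = 0 XOR 1 = 1
  B[12] = 1 XOR 1 = 0
  B[13] = 0 XOR 0 = 0
= 10010000100100 (9252 decimal)


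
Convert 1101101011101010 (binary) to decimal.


Positional values:
Bit 1: 1 × 2^1 = 2
Bit 3: 1 × 2^3 = 8
Bit 5: 1 × 2^5 = 32
Bit 6: 1 × 2^6 = 64
Bit 7: 1 × 2^7 = 128
Bit 9: 1 × 2^9 = 512
Bit 11: 1 × 2^11 = 2048
Bit 12: 1 × 2^12 = 4096
Bit 14: 1 × 2^14 = 16384
Bit 15: 1 × 2^15 = 32768
Sum = 2 + 8 + 32 + 64 + 128 + 512 + 2048 + 4096 + 16384 + 32768
= 56042


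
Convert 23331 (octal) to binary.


Each octal digit → 3 binary bits:
  2 = 010
  3 = 011
  3 = 011
  3 = 011
  1 = 001
Concatenate: 010 011 011 011 001
= 010011011011001


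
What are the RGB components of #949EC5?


Hex: #949EC5
R = 94₁₆ = 148
G = 9E₁₆ = 158
B = C5₁₆ = 197
= RGB(148, 158, 197)


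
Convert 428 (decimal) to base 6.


Divide by 6 repeatedly:
428 ÷ 6 = 71 remainder 2
71 ÷ 6 = 11 remainder 5
11 ÷ 6 = 1 remainder 5
1 ÷ 6 = 0 remainder 1
Reading remainders bottom-up:
= 1552


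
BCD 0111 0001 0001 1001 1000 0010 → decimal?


Each 4-bit group → digit:
  0111 → 7
  0001 → 1
  0001 → 1
  1001 → 9
  1000 → 8
  0010 → 2
= 711982


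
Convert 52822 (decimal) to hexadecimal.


Divide by 16 repeatedly:
52822 ÷ 16 = 3301 remainder 6 (6)
3301 ÷ 16 = 206 remainder 5 (5)
206 ÷ 16 = 12 remainder 14 (E)
12 ÷ 16 = 0 remainder 12 (C)
Reading remainders bottom-up:
= 0xCE56


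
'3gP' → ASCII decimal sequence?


String: '3gP'  (3 characters)
Per-character ASCII lookup:
  '3': digits start at 48: '3' = 48 + 3 = 51
  'g': lowercase starts at 97: 'g' = 97 + 6 = 103
  'P': uppercase starts at 65: 'P' = 65 + 15 = 80
= 51 103 80


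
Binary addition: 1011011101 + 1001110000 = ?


Align and add column by column (LSB to MSB, carry propagating):
  01011011101
+ 01001110000
  -----------
  col 0: 1 + 0 + 0 (carry in) = 1 → bit 1, carry out 0
  col 1: 0 + 0 + 0 (carry in) = 0 → bit 0, carry out 0
  col 2: 1 + 0 + 0 (carry in) = 1 → bit 1, carry out 0
  col 3: 1 + 0 + 0 (carry in) = 1 → bit 1, carry out 0
  col 4: 1 + 1 + 0 (carry in) = 2 → bit 0, carry out 1
  col 5: 0 + 1 + 1 (carry in) = 2 → bit 0, carry out 1
  col 6: 1 + 1 + 1 (carry in) = 3 → bit 1, carry out 1
  col 7: 1 + 0 + 1 (carry in) = 2 → bit 0, carry out 1
  col 8: 0 + 0 + 1 (carry in) = 1 → bit 1, carry out 0
  col 9: 1 + 1 + 0 (carry in) = 2 → bit 0, carry out 1
  col 10: 0 + 0 + 1 (carry in) = 1 → bit 1, carry out 0
Reading bits MSB→LSB: 10101001101
Strip leading zeros: 10101001101
= 10101001101


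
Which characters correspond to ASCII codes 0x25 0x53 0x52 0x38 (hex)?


Codes (hex): 0x25 0x53 0x52 0x38
Per-code ASCII lookup:
  0x25 = 37  (special character) → '%'
  0x53 = 83  (range 65-90: uppercase, 83 - 65 = 18) → 'S'
  0x52 = 82  (range 65-90: uppercase, 82 - 65 = 17) → 'R'
  0x38 = 56  (range 48-57: digits, 56 - 48 = 8) → '8'
= '%SR8'


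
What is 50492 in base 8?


Divide by 8 repeatedly:
50492 ÷ 8 = 6311 remainder 4
6311 ÷ 8 = 788 remainder 7
788 ÷ 8 = 98 remainder 4
98 ÷ 8 = 12 remainder 2
12 ÷ 8 = 1 remainder 4
1 ÷ 8 = 0 remainder 1
Reading remainders bottom-up:
= 0o142474


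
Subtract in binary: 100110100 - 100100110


Align and subtract column by column (LSB to MSB, borrowing when needed):
  100110100
- 100100110
  ---------
  col 0: (0 - 0 borrow-in) - 0 → 0 - 0 = 0, borrow out 0
  col 1: (0 - 0 borrow-in) - 1 → borrow from next column: (0+2) - 1 = 1, borrow out 1
  col 2: (1 - 1 borrow-in) - 1 → borrow from next column: (0+2) - 1 = 1, borrow out 1
  col 3: (0 - 1 borrow-in) - 0 → borrow from next column: (-1+2) - 0 = 1, borrow out 1
  col 4: (1 - 1 borrow-in) - 0 → 0 - 0 = 0, borrow out 0
  col 5: (1 - 0 borrow-in) - 1 → 1 - 1 = 0, borrow out 0
  col 6: (0 - 0 borrow-in) - 0 → 0 - 0 = 0, borrow out 0
  col 7: (0 - 0 borrow-in) - 0 → 0 - 0 = 0, borrow out 0
  col 8: (1 - 0 borrow-in) - 1 → 1 - 1 = 0, borrow out 0
Reading bits MSB→LSB: 000001110
Strip leading zeros: 1110
= 1110


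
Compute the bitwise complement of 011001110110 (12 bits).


Original: 011001110110
Invert all bits:
  bit 0: 0 → 1
  bit 1: 1 → 0
  bit 2: 1 → 0
  bit 3: 0 → 1
  bit 4: 0 → 1
  bit 5: 1 → 0
  bit 6: 1 → 0
  bit 7: 1 → 0
  bit 8: 0 → 1
  bit 9: 1 → 0
  bit 10: 1 → 0
  bit 11: 0 → 1
= 100110001001


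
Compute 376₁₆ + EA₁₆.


Align and add column by column (LSB to MSB, each column mod 16 with carry):
  0376
+ 00EA
  ----
  col 0: 6(6) + A(10) + 0 (carry in) = 16 → 0(0), carry out 1
  col 1: 7(7) + E(14) + 1 (carry in) = 22 → 6(6), carry out 1
  col 2: 3(3) + 0(0) + 1 (carry in) = 4 → 4(4), carry out 0
  col 3: 0(0) + 0(0) + 0 (carry in) = 0 → 0(0), carry out 0
Reading digits MSB→LSB: 0460
Strip leading zeros: 460
= 0x460


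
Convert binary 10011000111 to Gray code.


Binary: 10011000111
Gray code: G = B XOR (B >> 1)
B >> 1 = 01001100011
10011000111 XOR 01001100011:
  1 XOR 0 = 1
  0 XOR 1 = 1
  0 XOR 0 = 0
  1 XOR 0 = 1
  1 XOR 1 = 0
  0 XOR 1 = 1
  0 XOR 0 = 0
  0 XOR 0 = 0
  1 XOR 0 = 1
  1 XOR 1 = 0
  1 XOR 1 = 0
= 11010100100


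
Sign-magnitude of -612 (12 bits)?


Sign bit: 1 (negative)
Magnitude: 612 = 01001100100
= 101001100100


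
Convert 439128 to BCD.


Each digit → 4-bit binary:
  4 → 0100
  3 → 0011
  9 → 1001
  1 → 0001
  2 → 0010
  8 → 1000
= 0100 0011 1001 0001 0010 1000


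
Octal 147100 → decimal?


Positional values:
Position 0: 0 × 8^0 = 0
Position 1: 0 × 8^1 = 0
Position 2: 1 × 8^2 = 64
Position 3: 7 × 8^3 = 3584
Position 4: 4 × 8^4 = 16384
Position 5: 1 × 8^5 = 32768
Sum = 0 + 0 + 64 + 3584 + 16384 + 32768
= 52800


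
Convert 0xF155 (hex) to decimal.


Positional values:
Position 0: 5 × 16^0 = 5 × 1 = 5
Position 1: 5 × 16^1 = 5 × 16 = 80
Position 2: 1 × 16^2 = 1 × 256 = 256
Position 3: F × 16^3 = 15 × 4096 = 61440
Sum = 5 + 80 + 256 + 61440
= 61781


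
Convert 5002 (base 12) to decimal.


Positional values (base 12):
  2 × 12^0 = 2 × 1 = 2
  0 × 12^1 = 0 × 12 = 0
  0 × 12^2 = 0 × 144 = 0
  5 × 12^3 = 5 × 1728 = 8640
Sum = 2 + 0 + 0 + 8640
= 8642


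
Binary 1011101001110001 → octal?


Group into 3-bit groups: 001011101001110001
  001 = 1
  011 = 3
  101 = 5
  001 = 1
  110 = 6
  001 = 1
= 0o135161


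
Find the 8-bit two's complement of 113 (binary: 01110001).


Original: 01110001
Step 1 - Invert all bits: 10001110
Step 2 - Add 1: 10001110 + 1
= 10001111 (represents -113)


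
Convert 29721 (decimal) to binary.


Divide by 2 repeatedly:
29721 ÷ 2 = 14860 remainder 1
14860 ÷ 2 = 7430 remainder 0
7430 ÷ 2 = 3715 remainder 0
3715 ÷ 2 = 1857 remainder 1
1857 ÷ 2 = 928 remainder 1
928 ÷ 2 = 464 remainder 0
464 ÷ 2 = 232 remainder 0
232 ÷ 2 = 116 remainder 0
116 ÷ 2 = 58 remainder 0
58 ÷ 2 = 29 remainder 0
29 ÷ 2 = 14 remainder 1
14 ÷ 2 = 7 remainder 0
7 ÷ 2 = 3 remainder 1
3 ÷ 2 = 1 remainder 1
1 ÷ 2 = 0 remainder 1
Reading remainders bottom-up:
= 111010000011001


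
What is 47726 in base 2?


Divide by 2 repeatedly:
47726 ÷ 2 = 23863 remainder 0
23863 ÷ 2 = 11931 remainder 1
11931 ÷ 2 = 5965 remainder 1
5965 ÷ 2 = 2982 remainder 1
2982 ÷ 2 = 1491 remainder 0
1491 ÷ 2 = 745 remainder 1
745 ÷ 2 = 372 remainder 1
372 ÷ 2 = 186 remainder 0
186 ÷ 2 = 93 remainder 0
93 ÷ 2 = 46 remainder 1
46 ÷ 2 = 23 remainder 0
23 ÷ 2 = 11 remainder 1
11 ÷ 2 = 5 remainder 1
5 ÷ 2 = 2 remainder 1
2 ÷ 2 = 1 remainder 0
1 ÷ 2 = 0 remainder 1
Reading remainders bottom-up:
= 1011101001101110


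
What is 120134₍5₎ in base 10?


Positional values (base 5):
  4 × 5^0 = 4 × 1 = 4
  3 × 5^1 = 3 × 5 = 15
  1 × 5^2 = 1 × 25 = 25
  0 × 5^3 = 0 × 125 = 0
  2 × 5^4 = 2 × 625 = 1250
  1 × 5^5 = 1 × 3125 = 3125
Sum = 4 + 15 + 25 + 0 + 1250 + 3125
= 4419


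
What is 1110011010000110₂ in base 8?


Group into 3-bit groups: 001110011010000110
  001 = 1
  110 = 6
  011 = 3
  010 = 2
  000 = 0
  110 = 6
= 0o163206


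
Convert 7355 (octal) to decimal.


Positional values:
Position 0: 5 × 8^0 = 5
Position 1: 5 × 8^1 = 40
Position 2: 3 × 8^2 = 192
Position 3: 7 × 8^3 = 3584
Sum = 5 + 40 + 192 + 3584
= 3821


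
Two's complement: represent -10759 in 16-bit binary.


Original: 0010101000000111
Step 1 - Invert all bits: 1101010111111000
Step 2 - Add 1: 1101010111111000 + 1
= 1101010111111001 (represents -10759)


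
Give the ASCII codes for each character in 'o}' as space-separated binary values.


String: 'o}'  (2 characters)
Per-character ASCII lookup:
  'o': lowercase starts at 97: 'o' = 97 + 14 = 111 → 1101111
  '}': special character: '}' = 125 → 1111101
= 1101111 1111101


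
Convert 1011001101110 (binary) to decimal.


Positional values:
Bit 1: 1 × 2^1 = 2
Bit 2: 1 × 2^2 = 4
Bit 3: 1 × 2^3 = 8
Bit 5: 1 × 2^5 = 32
Bit 6: 1 × 2^6 = 64
Bit 9: 1 × 2^9 = 512
Bit 10: 1 × 2^10 = 1024
Bit 12: 1 × 2^12 = 4096
Sum = 2 + 4 + 8 + 32 + 64 + 512 + 1024 + 4096
= 5742


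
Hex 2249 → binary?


Each hex digit → 4 binary bits:
  2 = 0010
  2 = 0010
  4 = 0100
  9 = 1001
Concatenate: 0010 0010 0100 1001
= 0010001001001001


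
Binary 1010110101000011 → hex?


Group into 4-bit nibbles: 1010110101000011
  1010 = A
  1101 = D
  0100 = 4
  0011 = 3
= 0xAD43


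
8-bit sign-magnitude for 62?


Sign bit: 0 (positive)
Magnitude: 62 = 0111110
= 00111110


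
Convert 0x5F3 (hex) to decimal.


Positional values:
Position 0: 3 × 16^0 = 3 × 1 = 3
Position 1: F × 16^1 = 15 × 16 = 240
Position 2: 5 × 16^2 = 5 × 256 = 1280
Sum = 3 + 240 + 1280
= 1523


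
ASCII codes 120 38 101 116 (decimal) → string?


Codes (decimal): 120 38 101 116
Per-code ASCII lookup:
  120  (range 97-122: lowercase, 120 - 97 = 23) → 'x'
  38  (special character) → '&'
  101  (range 97-122: lowercase, 101 - 97 = 4) → 'e'
  116  (range 97-122: lowercase, 116 - 97 = 19) → 't'
= 'x&et'


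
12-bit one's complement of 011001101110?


Original: 011001101110
Invert all bits:
  bit 0: 0 → 1
  bit 1: 1 → 0
  bit 2: 1 → 0
  bit 3: 0 → 1
  bit 4: 0 → 1
  bit 5: 1 → 0
  bit 6: 1 → 0
  bit 7: 0 → 1
  bit 8: 1 → 0
  bit 9: 1 → 0
  bit 10: 1 → 0
  bit 11: 0 → 1
= 100110010001


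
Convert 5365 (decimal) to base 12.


Divide by 12 repeatedly:
5365 ÷ 12 = 447 remainder 1
447 ÷ 12 = 37 remainder 3
37 ÷ 12 = 3 remainder 1
3 ÷ 12 = 0 remainder 3
Reading remainders bottom-up:
= 3131


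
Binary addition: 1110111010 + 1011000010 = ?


Align and add column by column (LSB to MSB, carry propagating):
  01110111010
+ 01011000010
  -----------
  col 0: 0 + 0 + 0 (carry in) = 0 → bit 0, carry out 0
  col 1: 1 + 1 + 0 (carry in) = 2 → bit 0, carry out 1
  col 2: 0 + 0 + 1 (carry in) = 1 → bit 1, carry out 0
  col 3: 1 + 0 + 0 (carry in) = 1 → bit 1, carry out 0
  col 4: 1 + 0 + 0 (carry in) = 1 → bit 1, carry out 0
  col 5: 1 + 0 + 0 (carry in) = 1 → bit 1, carry out 0
  col 6: 0 + 1 + 0 (carry in) = 1 → bit 1, carry out 0
  col 7: 1 + 1 + 0 (carry in) = 2 → bit 0, carry out 1
  col 8: 1 + 0 + 1 (carry in) = 2 → bit 0, carry out 1
  col 9: 1 + 1 + 1 (carry in) = 3 → bit 1, carry out 1
  col 10: 0 + 0 + 1 (carry in) = 1 → bit 1, carry out 0
Reading bits MSB→LSB: 11001111100
Strip leading zeros: 11001111100
= 11001111100


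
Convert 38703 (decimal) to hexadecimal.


Divide by 16 repeatedly:
38703 ÷ 16 = 2418 remainder 15 (F)
2418 ÷ 16 = 151 remainder 2 (2)
151 ÷ 16 = 9 remainder 7 (7)
9 ÷ 16 = 0 remainder 9 (9)
Reading remainders bottom-up:
= 0x972F


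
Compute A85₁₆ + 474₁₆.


Align and add column by column (LSB to MSB, each column mod 16 with carry):
  0A85
+ 0474
  ----
  col 0: 5(5) + 4(4) + 0 (carry in) = 9 → 9(9), carry out 0
  col 1: 8(8) + 7(7) + 0 (carry in) = 15 → F(15), carry out 0
  col 2: A(10) + 4(4) + 0 (carry in) = 14 → E(14), carry out 0
  col 3: 0(0) + 0(0) + 0 (carry in) = 0 → 0(0), carry out 0
Reading digits MSB→LSB: 0EF9
Strip leading zeros: EF9
= 0xEF9


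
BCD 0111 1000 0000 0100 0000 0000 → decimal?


Each 4-bit group → digit:
  0111 → 7
  1000 → 8
  0000 → 0
  0100 → 4
  0000 → 0
  0000 → 0
= 780400


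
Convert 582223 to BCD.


Each digit → 4-bit binary:
  5 → 0101
  8 → 1000
  2 → 0010
  2 → 0010
  2 → 0010
  3 → 0011
= 0101 1000 0010 0010 0010 0011


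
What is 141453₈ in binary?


Each octal digit → 3 binary bits:
  1 = 001
  4 = 100
  1 = 001
  4 = 100
  5 = 101
  3 = 011
Concatenate: 001 100 001 100 101 011
= 001100001100101011


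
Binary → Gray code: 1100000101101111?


Binary: 1100000101101111
Gray code: G = B XOR (B >> 1)
B >> 1 = 0110000010110111
1100000101101111 XOR 0110000010110111:
  1 XOR 0 = 1
  1 XOR 1 = 0
  0 XOR 1 = 1
  0 XOR 0 = 0
  0 XOR 0 = 0
  0 XOR 0 = 0
  0 XOR 0 = 0
  1 XOR 0 = 1
  0 XOR 1 = 1
  1 XOR 0 = 1
  1 XOR 1 = 0
  0 XOR 1 = 1
  1 XOR 0 = 1
  1 XOR 1 = 0
  1 XOR 1 = 0
  1 XOR 1 = 0
= 1010000111011000


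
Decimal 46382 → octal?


Divide by 8 repeatedly:
46382 ÷ 8 = 5797 remainder 6
5797 ÷ 8 = 724 remainder 5
724 ÷ 8 = 90 remainder 4
90 ÷ 8 = 11 remainder 2
11 ÷ 8 = 1 remainder 3
1 ÷ 8 = 0 remainder 1
Reading remainders bottom-up:
= 0o132456


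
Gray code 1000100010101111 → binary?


Gray code: 1000100010101111
MSB stays the same: 1
Each subsequent bit = prev_binary XOR current_gray:
  B[1] = 1 XOR 0 = 1
  B[2] = 1 XOR 0 = 1
  B[3] = 1 XOR 0 = 1
  B[4] = 1 XOR 1 = 0
  B[5] = 0 XOR 0 = 0
  B[6] = 0 XOR 0 = 0
  B[7] = 0 XOR 0 = 0
  B[8] = 0 XOR 1 = 1
  B[9] = 1 XOR 0 = 1
  B[10] = 1 XOR 1 = 0
  B[11] = 0 XOR 0 = 0
  B[12] = 0 XOR 1 = 1
  B[13] = 1 XOR 1 = 0
  B[14] = 0 XOR 1 = 1
  B[15] = 1 XOR 1 = 0
= 1111000011001010 (61642 decimal)


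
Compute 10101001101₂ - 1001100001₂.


Align and subtract column by column (LSB to MSB, borrowing when needed):
  10101001101
- 01001100001
  -----------
  col 0: (1 - 0 borrow-in) - 1 → 1 - 1 = 0, borrow out 0
  col 1: (0 - 0 borrow-in) - 0 → 0 - 0 = 0, borrow out 0
  col 2: (1 - 0 borrow-in) - 0 → 1 - 0 = 1, borrow out 0
  col 3: (1 - 0 borrow-in) - 0 → 1 - 0 = 1, borrow out 0
  col 4: (0 - 0 borrow-in) - 0 → 0 - 0 = 0, borrow out 0
  col 5: (0 - 0 borrow-in) - 1 → borrow from next column: (0+2) - 1 = 1, borrow out 1
  col 6: (1 - 1 borrow-in) - 1 → borrow from next column: (0+2) - 1 = 1, borrow out 1
  col 7: (0 - 1 borrow-in) - 0 → borrow from next column: (-1+2) - 0 = 1, borrow out 1
  col 8: (1 - 1 borrow-in) - 0 → 0 - 0 = 0, borrow out 0
  col 9: (0 - 0 borrow-in) - 1 → borrow from next column: (0+2) - 1 = 1, borrow out 1
  col 10: (1 - 1 borrow-in) - 0 → 0 - 0 = 0, borrow out 0
Reading bits MSB→LSB: 01011101100
Strip leading zeros: 1011101100
= 1011101100


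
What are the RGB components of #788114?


Hex: #788114
R = 78₁₆ = 120
G = 81₁₆ = 129
B = 14₁₆ = 20
= RGB(120, 129, 20)


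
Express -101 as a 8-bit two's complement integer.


Original: 01100101
Step 1 - Invert all bits: 10011010
Step 2 - Add 1: 10011010 + 1
= 10011011 (represents -101)


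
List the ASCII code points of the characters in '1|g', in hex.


String: '1|g'  (3 characters)
Per-character ASCII lookup:
  '1': digits start at 48: '1' = 48 + 1 = 49 → 0x31
  '|': special character: '|' = 124 → 0x7C
  'g': lowercase starts at 97: 'g' = 97 + 6 = 103 → 0x67
= 0x31 0x7C 0x67


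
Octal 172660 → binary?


Each octal digit → 3 binary bits:
  1 = 001
  7 = 111
  2 = 010
  6 = 110
  6 = 110
  0 = 000
Concatenate: 001 111 010 110 110 000
= 001111010110110000


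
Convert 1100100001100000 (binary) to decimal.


Positional values:
Bit 5: 1 × 2^5 = 32
Bit 6: 1 × 2^6 = 64
Bit 11: 1 × 2^11 = 2048
Bit 14: 1 × 2^14 = 16384
Bit 15: 1 × 2^15 = 32768
Sum = 32 + 64 + 2048 + 16384 + 32768
= 51296


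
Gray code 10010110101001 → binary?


Gray code: 10010110101001
MSB stays the same: 1
Each subsequent bit = prev_binary XOR current_gray:
  B[1] = 1 XOR 0 = 1
  B[2] = 1 XOR 0 = 1
  B[3] = 1 XOR 1 = 0
  B[4] = 0 XOR 0 = 0
  B[5] = 0 XOR 1 = 1
  B[6] = 1 XOR 1 = 0
  B[7] = 0 XOR 0 = 0
  B[8] = 0 XOR 1 = 1
  B[9] = 1 XOR 0 = 1
  B[10] = 1 XOR 1 = 0
  B[11] = 0 XOR 0 = 0
  B[12] = 0 XOR 0 = 0
  B[13] = 0 XOR 1 = 1
= 11100100110001 (14641 decimal)


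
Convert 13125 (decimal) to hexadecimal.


Divide by 16 repeatedly:
13125 ÷ 16 = 820 remainder 5 (5)
820 ÷ 16 = 51 remainder 4 (4)
51 ÷ 16 = 3 remainder 3 (3)
3 ÷ 16 = 0 remainder 3 (3)
Reading remainders bottom-up:
= 0x3345


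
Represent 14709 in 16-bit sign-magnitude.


Sign bit: 0 (positive)
Magnitude: 14709 = 011100101110101
= 0011100101110101


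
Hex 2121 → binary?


Each hex digit → 4 binary bits:
  2 = 0010
  1 = 0001
  2 = 0010
  1 = 0001
Concatenate: 0010 0001 0010 0001
= 0010000100100001


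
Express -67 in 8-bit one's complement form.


Original: 01000011
Invert all bits:
  bit 0: 0 → 1
  bit 1: 1 → 0
  bit 2: 0 → 1
  bit 3: 0 → 1
  bit 4: 0 → 1
  bit 5: 0 → 1
  bit 6: 1 → 0
  bit 7: 1 → 0
= 10111100


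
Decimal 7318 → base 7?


Divide by 7 repeatedly:
7318 ÷ 7 = 1045 remainder 3
1045 ÷ 7 = 149 remainder 2
149 ÷ 7 = 21 remainder 2
21 ÷ 7 = 3 remainder 0
3 ÷ 7 = 0 remainder 3
Reading remainders bottom-up:
= 30223


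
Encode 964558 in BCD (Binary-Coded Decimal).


Each digit → 4-bit binary:
  9 → 1001
  6 → 0110
  4 → 0100
  5 → 0101
  5 → 0101
  8 → 1000
= 1001 0110 0100 0101 0101 1000


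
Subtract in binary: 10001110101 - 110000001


Align and subtract column by column (LSB to MSB, borrowing when needed):
  10001110101
- 00110000001
  -----------
  col 0: (1 - 0 borrow-in) - 1 → 1 - 1 = 0, borrow out 0
  col 1: (0 - 0 borrow-in) - 0 → 0 - 0 = 0, borrow out 0
  col 2: (1 - 0 borrow-in) - 0 → 1 - 0 = 1, borrow out 0
  col 3: (0 - 0 borrow-in) - 0 → 0 - 0 = 0, borrow out 0
  col 4: (1 - 0 borrow-in) - 0 → 1 - 0 = 1, borrow out 0
  col 5: (1 - 0 borrow-in) - 0 → 1 - 0 = 1, borrow out 0
  col 6: (1 - 0 borrow-in) - 0 → 1 - 0 = 1, borrow out 0
  col 7: (0 - 0 borrow-in) - 1 → borrow from next column: (0+2) - 1 = 1, borrow out 1
  col 8: (0 - 1 borrow-in) - 1 → borrow from next column: (-1+2) - 1 = 0, borrow out 1
  col 9: (0 - 1 borrow-in) - 0 → borrow from next column: (-1+2) - 0 = 1, borrow out 1
  col 10: (1 - 1 borrow-in) - 0 → 0 - 0 = 0, borrow out 0
Reading bits MSB→LSB: 01011110100
Strip leading zeros: 1011110100
= 1011110100
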